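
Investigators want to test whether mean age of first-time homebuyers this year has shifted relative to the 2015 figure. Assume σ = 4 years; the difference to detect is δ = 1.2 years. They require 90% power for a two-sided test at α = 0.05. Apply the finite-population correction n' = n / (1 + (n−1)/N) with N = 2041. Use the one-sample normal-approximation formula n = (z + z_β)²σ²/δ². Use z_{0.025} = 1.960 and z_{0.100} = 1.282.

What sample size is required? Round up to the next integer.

n = 111

n = (z_{α/2} + z_β)² · σ² / δ²
  = (1.960 + 1.282)² · 4² / 1.2²
  = 10.5106 · 16 / 1.44
  = 116.78
Finite-population correction (N = 2041): 116.78 / (1 + (116.78 − 1)/2041) = 110.51.
Round up → n = 111.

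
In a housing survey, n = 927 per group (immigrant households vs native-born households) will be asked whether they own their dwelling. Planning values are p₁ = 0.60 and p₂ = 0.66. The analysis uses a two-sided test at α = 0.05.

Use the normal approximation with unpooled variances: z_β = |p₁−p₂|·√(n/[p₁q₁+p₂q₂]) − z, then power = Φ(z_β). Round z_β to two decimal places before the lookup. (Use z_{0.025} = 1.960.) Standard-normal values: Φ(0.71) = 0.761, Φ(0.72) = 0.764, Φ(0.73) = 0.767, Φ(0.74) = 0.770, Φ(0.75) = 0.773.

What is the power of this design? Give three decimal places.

Power ≈ 0.764

z_β = |p₁−p₂|·√(n/[p₁q₁+p₂q₂]) − z_{α/2}
    = 0.06 · √(927/0.4644) − 1.960
    = 0.06 · 44.6780 − 1.960
    = 2.6807 − 1.960 = 0.7207 → 0.72
Power = Φ(0.72) = 0.764.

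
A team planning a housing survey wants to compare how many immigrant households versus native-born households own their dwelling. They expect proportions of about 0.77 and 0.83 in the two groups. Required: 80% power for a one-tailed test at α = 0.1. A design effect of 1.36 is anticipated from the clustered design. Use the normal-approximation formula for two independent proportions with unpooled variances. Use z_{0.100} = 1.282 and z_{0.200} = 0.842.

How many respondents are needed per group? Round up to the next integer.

n = (z_α + z_β)² · [p₁(1−p₁) + p₂(1−p₂)] / (p₁ − p₂)²
  = (1.282 + 0.842)² · (0.77·0.23 + 0.83·0.17) / (-0.06)²
  = (2.124)² · (0.1771 + 0.1411) / 0.0036
  = 4.5114 · 0.3182 / 0.0036
  = 398.76
Design effect: 1.36 × 398.76 = 542.31.
Round up → n = 543 per group.

n = 543 per group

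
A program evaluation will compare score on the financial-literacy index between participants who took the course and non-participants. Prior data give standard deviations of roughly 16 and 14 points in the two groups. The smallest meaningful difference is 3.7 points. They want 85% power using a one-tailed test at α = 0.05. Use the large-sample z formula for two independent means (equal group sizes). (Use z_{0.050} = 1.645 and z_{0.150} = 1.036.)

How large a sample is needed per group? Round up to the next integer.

n = (z_α + z_β)² · (σ₁² + σ₂²) / δ²
  = (1.645 + 1.036)² · (16² + 14² = 452) / 3.7²
  = 7.1878 · 452 / 13.69
  = 237.32
Round up → n = 238 per group.

n = 238 per group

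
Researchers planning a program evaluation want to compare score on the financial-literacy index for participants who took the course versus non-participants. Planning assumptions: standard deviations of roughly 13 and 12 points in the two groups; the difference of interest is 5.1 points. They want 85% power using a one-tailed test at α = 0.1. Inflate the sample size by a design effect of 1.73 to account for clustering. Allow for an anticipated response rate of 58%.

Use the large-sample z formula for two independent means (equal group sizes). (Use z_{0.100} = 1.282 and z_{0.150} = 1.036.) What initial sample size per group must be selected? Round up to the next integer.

n = 193 per group

n = (z_α + z_β)² · (σ₁² + σ₂²) / δ²
  = (1.282 + 1.036)² · (13² + 12² = 313) / 5.1²
  = 5.3731 · 313 / 26.01
  = 64.66
Design effect: 1.73 × 64.66 = 111.86.
Adjust for 58% response: 111.86 / 0.58 = 192.86.
Round up → n = 193 per group.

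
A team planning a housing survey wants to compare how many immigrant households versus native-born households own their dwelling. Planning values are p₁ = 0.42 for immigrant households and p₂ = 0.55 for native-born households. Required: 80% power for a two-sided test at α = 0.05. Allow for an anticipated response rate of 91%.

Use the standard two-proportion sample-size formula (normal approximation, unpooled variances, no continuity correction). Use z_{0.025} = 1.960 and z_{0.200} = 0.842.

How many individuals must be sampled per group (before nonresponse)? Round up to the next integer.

n = (z_{α/2} + z_β)² · [p₁(1−p₁) + p₂(1−p₂)] / (p₁ − p₂)²
  = (1.960 + 0.842)² · (0.42·0.58 + 0.55·0.45) / (-0.13)²
  = (2.802)² · (0.2436 + 0.2475) / 0.0169
  = 7.8512 · 0.4911 / 0.0169
  = 228.15
Adjust for 91% response: 228.15 / 0.91 = 250.71.
Round up → n = 251 per group.

n = 251 per group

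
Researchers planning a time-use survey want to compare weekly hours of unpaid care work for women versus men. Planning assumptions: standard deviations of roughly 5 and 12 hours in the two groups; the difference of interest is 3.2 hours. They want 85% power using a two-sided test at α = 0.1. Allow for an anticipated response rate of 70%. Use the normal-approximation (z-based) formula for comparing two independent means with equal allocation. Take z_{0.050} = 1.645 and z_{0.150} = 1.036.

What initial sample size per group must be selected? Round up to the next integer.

n = (z_{α/2} + z_β)² · (σ₁² + σ₂²) / δ²
  = (1.645 + 1.036)² · (5² + 12² = 169) / 3.2²
  = 7.1878 · 169 / 10.24
  = 118.63
Adjust for 70% response: 118.63 / 0.70 = 169.47.
Round up → n = 170 per group.

n = 170 per group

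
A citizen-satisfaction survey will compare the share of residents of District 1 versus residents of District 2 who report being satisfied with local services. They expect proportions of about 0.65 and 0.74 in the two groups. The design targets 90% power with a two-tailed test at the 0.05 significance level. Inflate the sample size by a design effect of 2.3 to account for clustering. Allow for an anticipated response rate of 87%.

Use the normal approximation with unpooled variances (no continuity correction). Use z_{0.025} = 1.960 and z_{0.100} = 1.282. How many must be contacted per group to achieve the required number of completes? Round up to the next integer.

n = (z_{α/2} + z_β)² · [p₁(1−p₁) + p₂(1−p₂)] / (p₁ − p₂)²
  = (1.960 + 1.282)² · (0.65·0.35 + 0.74·0.26) / (-0.09)²
  = (3.242)² · (0.2275 + 0.1924) / 0.0081
  = 10.5106 · 0.4199 / 0.0081
  = 544.86
Design effect: 2.3 × 544.86 = 1253.18.
Adjust for 87% response: 1253.18 / 0.87 = 1440.44.
Round up → n = 1441 per group.

n = 1441 per group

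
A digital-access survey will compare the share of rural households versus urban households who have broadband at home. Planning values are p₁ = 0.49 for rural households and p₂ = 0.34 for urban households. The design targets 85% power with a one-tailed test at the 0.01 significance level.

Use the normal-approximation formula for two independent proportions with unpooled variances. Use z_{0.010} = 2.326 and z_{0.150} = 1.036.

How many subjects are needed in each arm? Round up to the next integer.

n = (z_α + z_β)² · [p₁(1−p₁) + p₂(1−p₂)] / (p₁ − p₂)²
  = (2.326 + 1.036)² · (0.49·0.51 + 0.34·0.66) / (0.15)²
  = (3.362)² · (0.2499 + 0.2244) / 0.0225
  = 11.3030 · 0.4743 / 0.0225
  = 238.27
Round up → n = 239 per group.

n = 239 per group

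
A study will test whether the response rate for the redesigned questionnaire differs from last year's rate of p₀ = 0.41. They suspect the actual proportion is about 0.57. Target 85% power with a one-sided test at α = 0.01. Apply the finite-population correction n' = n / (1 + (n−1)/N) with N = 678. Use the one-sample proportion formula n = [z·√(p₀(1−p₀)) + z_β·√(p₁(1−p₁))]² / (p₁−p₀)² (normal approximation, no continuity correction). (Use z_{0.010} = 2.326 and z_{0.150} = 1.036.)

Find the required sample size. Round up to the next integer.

n = 93

n = [z_α·√(p₀q₀) + z_β·√(p₁q₁)]² / (p₁ − p₀)²
  = [2.326·√(0.41·0.59) + 1.036·√(0.57·0.43)]² / (0.16)²
  = [2.326·0.4918 + 1.036·0.4951]² / 0.0256
  = [1.6569]² / 0.0256
  = 107.24
Finite-population correction (N = 678): 107.24 / (1 + (107.24 − 1)/678) = 92.71.
Round up → n = 93.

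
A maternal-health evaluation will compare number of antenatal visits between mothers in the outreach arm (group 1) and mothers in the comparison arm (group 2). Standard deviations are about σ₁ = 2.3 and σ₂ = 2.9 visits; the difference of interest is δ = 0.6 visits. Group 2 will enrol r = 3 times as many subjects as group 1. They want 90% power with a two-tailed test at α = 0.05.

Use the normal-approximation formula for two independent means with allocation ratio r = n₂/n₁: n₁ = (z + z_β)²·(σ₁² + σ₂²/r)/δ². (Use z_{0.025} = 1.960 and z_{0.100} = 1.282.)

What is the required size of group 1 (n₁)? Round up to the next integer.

n₁ = (z_{α/2} + z_β)² · (σ₁² + σ₂²/r) / δ²
   = (1.960 + 1.282)² · (2.3² + 2.9²/3) / 0.6²
   = 10.5106 · (5.29 + 2.8033) / 0.36
   = 10.5106 · 8.0933 / 0.36
   = 236.29
Round up → n₁ = 237; n₂ = r·n₁ = 3 × 237 = 711.

n₁ = 237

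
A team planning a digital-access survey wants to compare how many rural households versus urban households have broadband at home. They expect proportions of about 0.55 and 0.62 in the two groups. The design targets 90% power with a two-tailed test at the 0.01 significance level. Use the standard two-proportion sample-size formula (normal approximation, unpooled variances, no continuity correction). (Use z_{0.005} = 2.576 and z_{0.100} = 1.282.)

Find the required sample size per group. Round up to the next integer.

n = (z_{α/2} + z_β)² · [p₁(1−p₁) + p₂(1−p₂)] / (p₁ − p₂)²
  = (2.576 + 1.282)² · (0.55·0.45 + 0.62·0.38) / (-0.07)²
  = (3.858)² · (0.2475 + 0.2356) / 0.0049
  = 14.8842 · 0.4831 / 0.0049
  = 1467.46
Round up → n = 1468 per group.

n = 1468 per group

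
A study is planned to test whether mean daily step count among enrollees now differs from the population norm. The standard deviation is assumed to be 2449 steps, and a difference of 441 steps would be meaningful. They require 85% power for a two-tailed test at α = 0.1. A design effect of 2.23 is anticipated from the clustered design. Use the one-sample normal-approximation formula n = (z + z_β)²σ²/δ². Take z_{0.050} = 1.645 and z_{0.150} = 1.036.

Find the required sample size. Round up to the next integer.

n = 495

n = (z_{α/2} + z_β)² · σ² / δ²
  = (1.645 + 1.036)² · 2449² / 441²
  = 7.1878 · 5997601 / 194481
  = 221.66
Design effect: 2.23 × 221.66 = 494.31.
Round up → n = 495.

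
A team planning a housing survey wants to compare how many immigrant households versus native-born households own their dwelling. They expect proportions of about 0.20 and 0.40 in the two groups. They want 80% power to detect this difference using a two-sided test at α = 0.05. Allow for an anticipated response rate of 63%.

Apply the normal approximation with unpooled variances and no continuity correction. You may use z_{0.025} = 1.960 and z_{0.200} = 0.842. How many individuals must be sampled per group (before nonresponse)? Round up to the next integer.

n = (z_{α/2} + z_β)² · [p₁(1−p₁) + p₂(1−p₂)] / (p₁ − p₂)²
  = (1.960 + 0.842)² · (0.20·0.80 + 0.40·0.60) / (-0.20)²
  = (2.802)² · (0.1600 + 0.2400) / 0.0400
  = 7.8512 · 0.4000 / 0.0400
  = 78.51
Adjust for 63% response: 78.51 / 0.63 = 124.62.
Round up → n = 125 per group.

n = 125 per group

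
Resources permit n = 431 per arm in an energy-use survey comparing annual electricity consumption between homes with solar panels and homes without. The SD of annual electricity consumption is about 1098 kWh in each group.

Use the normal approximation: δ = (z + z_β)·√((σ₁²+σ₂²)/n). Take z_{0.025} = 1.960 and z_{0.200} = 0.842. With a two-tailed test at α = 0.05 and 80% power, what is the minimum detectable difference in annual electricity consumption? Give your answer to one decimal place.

Minimum detectable difference ≈ 209.6 kWh

δ = (z_{α/2} + z_β) · √((σ₁²+σ₂²)/n)
  = (1.960 + 0.842) · √(2411208/431)
  = 2.802 · √5594.5
  = 2.802 · 74.7961
  = 209.5786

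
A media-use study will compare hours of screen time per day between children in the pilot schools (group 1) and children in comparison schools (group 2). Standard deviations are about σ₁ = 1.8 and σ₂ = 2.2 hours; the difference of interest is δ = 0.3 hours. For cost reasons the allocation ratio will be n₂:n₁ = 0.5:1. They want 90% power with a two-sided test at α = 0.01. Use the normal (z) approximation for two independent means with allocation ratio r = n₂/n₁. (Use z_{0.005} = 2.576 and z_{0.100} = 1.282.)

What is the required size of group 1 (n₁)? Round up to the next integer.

n₁ = (z_{α/2} + z_β)² · (σ₁² + σ₂²/r) / δ²
   = (2.576 + 1.282)² · (1.8² + 2.2²/0.5) / 0.3²
   = 14.8842 · (3.24 + 9.68) / 0.09
   = 14.8842 · 12.92 / 0.09
   = 2136.70
Round up → n₁ = 2137; n₂ = r·n₁ = 0.5 × 2137 = 1069.

n₁ = 2137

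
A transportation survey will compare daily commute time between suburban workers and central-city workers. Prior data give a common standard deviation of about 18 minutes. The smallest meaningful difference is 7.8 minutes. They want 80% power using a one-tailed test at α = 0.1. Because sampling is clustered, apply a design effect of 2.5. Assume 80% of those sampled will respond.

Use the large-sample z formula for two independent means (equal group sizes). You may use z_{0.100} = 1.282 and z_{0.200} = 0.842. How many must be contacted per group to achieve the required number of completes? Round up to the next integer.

n = 151 per group

n = (z_α + z_β)² · (σ₁² + σ₂²) / δ²
  = (1.282 + 0.842)² · (2·18² = 648) / 7.8²
  = 4.5114 · 648 / 60.84
  = 48.05
Design effect: 2.5 × 48.05 = 120.13.
Adjust for 80% response: 120.13 / 0.80 = 150.16.
Round up → n = 151 per group.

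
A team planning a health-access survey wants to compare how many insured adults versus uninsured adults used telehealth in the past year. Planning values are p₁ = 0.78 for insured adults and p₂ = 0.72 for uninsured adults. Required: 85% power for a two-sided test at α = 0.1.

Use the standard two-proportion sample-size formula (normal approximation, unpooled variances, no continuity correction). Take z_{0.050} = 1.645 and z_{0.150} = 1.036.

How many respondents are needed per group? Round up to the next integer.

n = 746 per group

n = (z_{α/2} + z_β)² · [p₁(1−p₁) + p₂(1−p₂)] / (p₁ − p₂)²
  = (1.645 + 1.036)² · (0.78·0.22 + 0.72·0.28) / (0.06)²
  = (2.681)² · (0.1716 + 0.2016) / 0.0036
  = 7.1878 · 0.3732 / 0.0036
  = 745.13
Round up → n = 746 per group.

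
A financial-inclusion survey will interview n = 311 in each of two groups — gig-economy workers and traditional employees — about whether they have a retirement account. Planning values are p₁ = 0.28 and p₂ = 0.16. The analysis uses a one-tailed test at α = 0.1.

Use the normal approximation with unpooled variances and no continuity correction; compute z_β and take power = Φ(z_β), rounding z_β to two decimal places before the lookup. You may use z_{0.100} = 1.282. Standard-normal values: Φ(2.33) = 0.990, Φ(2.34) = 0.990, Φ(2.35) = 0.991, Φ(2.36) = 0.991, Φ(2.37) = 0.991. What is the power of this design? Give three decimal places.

z_β = |p₁−p₂|·√(n/[p₁q₁+p₂q₂]) − z_α
    = 0.12 · √(311/0.3360) − 1.282
    = 0.12 · 30.4236 − 1.282
    = 3.6508 − 1.282 = 2.3688 → 2.37
Power = Φ(2.37) = 0.991.

Power ≈ 0.991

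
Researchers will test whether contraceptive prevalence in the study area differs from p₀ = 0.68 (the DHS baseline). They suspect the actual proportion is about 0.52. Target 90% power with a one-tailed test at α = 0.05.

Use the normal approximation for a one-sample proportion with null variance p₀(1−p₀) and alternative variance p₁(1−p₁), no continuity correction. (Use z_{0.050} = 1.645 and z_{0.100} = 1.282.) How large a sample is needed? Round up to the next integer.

n = [z_α·√(p₀q₀) + z_β·√(p₁q₁)]² / (p₁ − p₀)²
  = [1.645·√(0.68·0.32) + 1.282·√(0.52·0.48)]² / (-0.16)²
  = [1.645·0.4665 + 1.282·0.4996]² / 0.0256
  = [1.4078]² / 0.0256
  = 77.42
Round up → n = 78.

n = 78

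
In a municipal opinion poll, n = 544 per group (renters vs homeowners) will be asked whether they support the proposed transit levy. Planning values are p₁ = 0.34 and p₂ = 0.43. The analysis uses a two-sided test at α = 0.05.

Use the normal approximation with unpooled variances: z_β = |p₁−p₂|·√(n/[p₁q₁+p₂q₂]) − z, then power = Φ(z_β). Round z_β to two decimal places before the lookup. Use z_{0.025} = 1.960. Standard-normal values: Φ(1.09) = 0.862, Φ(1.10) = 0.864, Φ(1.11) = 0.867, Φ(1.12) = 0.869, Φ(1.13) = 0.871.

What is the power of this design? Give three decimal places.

z_β = |p₁−p₂|·√(n/[p₁q₁+p₂q₂]) − z_{α/2}
    = 0.09 · √(544/0.4695) − 1.960
    = 0.09 · 34.0394 − 1.960
    = 3.0635 − 1.960 = 1.1035 → 1.10
Power = Φ(1.10) = 0.864.

Power ≈ 0.864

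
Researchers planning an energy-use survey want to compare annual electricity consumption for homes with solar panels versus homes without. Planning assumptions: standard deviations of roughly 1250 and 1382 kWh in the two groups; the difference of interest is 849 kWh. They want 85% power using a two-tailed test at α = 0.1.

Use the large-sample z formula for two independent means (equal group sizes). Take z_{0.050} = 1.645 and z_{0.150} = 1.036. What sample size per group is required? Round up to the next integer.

n = 35 per group

n = (z_{α/2} + z_β)² · (σ₁² + σ₂²) / δ²
  = (1.645 + 1.036)² · (1250² + 1382² = 3472424) / 849²
  = 7.1878 · 3472424 / 720801
  = 34.63
Round up → n = 35 per group.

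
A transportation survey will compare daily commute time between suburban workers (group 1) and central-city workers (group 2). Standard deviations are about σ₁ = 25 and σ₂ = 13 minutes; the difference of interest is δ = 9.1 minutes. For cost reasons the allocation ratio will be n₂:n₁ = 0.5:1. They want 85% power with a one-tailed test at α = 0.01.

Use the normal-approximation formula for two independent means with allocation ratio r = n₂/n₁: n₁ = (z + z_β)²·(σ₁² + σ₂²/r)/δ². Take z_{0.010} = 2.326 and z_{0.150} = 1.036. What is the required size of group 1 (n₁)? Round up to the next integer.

n₁ = 132

n₁ = (z_α + z_β)² · (σ₁² + σ₂²/r) / δ²
   = (2.326 + 1.036)² · (25² + 13²/0.5) / 9.1²
   = 11.3030 · (625 + 338) / 82.81
   = 11.3030 · 963 / 82.81
   = 131.44
Round up → n₁ = 132; n₂ = r·n₁ = 0.5 × 132 = 66.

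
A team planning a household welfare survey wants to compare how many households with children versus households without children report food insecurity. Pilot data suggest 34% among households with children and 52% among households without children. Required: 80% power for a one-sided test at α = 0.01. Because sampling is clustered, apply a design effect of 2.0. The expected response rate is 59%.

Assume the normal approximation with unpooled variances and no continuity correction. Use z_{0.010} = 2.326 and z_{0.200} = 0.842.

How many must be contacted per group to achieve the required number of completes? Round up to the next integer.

n = 498 per group

n = (z_α + z_β)² · [p₁(1−p₁) + p₂(1−p₂)] / (p₁ − p₂)²
  = (2.326 + 0.842)² · (0.34·0.66 + 0.52·0.48) / (-0.18)²
  = (3.168)² · (0.2244 + 0.2496) / 0.0324
  = 10.0362 · 0.4740 / 0.0324
  = 146.83
Design effect: 2.0 × 146.83 = 293.65.
Adjust for 59% response: 293.65 / 0.59 = 497.72.
Round up → n = 498 per group.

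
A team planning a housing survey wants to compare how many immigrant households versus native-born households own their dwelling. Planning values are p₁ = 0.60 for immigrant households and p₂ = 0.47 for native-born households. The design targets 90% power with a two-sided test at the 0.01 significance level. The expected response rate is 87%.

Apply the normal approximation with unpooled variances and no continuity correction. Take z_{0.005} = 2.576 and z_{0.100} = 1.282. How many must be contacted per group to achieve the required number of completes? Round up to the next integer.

n = (z_{α/2} + z_β)² · [p₁(1−p₁) + p₂(1−p₂)] / (p₁ − p₂)²
  = (2.576 + 1.282)² · (0.60·0.40 + 0.47·0.53) / (0.13)²
  = (3.858)² · (0.2400 + 0.2491) / 0.0169
  = 14.8842 · 0.4891 / 0.0169
  = 430.76
Adjust for 87% response: 430.76 / 0.87 = 495.13.
Round up → n = 496 per group.

n = 496 per group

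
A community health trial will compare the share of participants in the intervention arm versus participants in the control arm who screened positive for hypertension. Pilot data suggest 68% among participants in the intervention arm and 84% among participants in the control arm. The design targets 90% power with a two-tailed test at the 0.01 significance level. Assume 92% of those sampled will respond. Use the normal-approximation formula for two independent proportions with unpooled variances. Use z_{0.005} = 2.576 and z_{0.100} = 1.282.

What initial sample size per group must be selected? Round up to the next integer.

n = (z_{α/2} + z_β)² · [p₁(1−p₁) + p₂(1−p₂)] / (p₁ − p₂)²
  = (2.576 + 1.282)² · (0.68·0.32 + 0.84·0.16) / (-0.16)²
  = (3.858)² · (0.2176 + 0.1344) / 0.0256
  = 14.8842 · 0.3520 / 0.0256
  = 204.66
Adjust for 92% response: 204.66 / 0.92 = 222.45.
Round up → n = 223 per group.

n = 223 per group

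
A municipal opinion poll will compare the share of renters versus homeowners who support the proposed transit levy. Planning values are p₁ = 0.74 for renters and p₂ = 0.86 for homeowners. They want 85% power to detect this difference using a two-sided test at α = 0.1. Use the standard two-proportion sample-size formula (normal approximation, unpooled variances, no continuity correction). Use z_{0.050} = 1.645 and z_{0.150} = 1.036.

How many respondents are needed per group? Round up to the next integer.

n = (z_{α/2} + z_β)² · [p₁(1−p₁) + p₂(1−p₂)] / (p₁ − p₂)²
  = (1.645 + 1.036)² · (0.74·0.26 + 0.86·0.14) / (-0.12)²
  = (2.681)² · (0.1924 + 0.1204) / 0.0144
  = 7.1878 · 0.3128 / 0.0144
  = 156.13
Round up → n = 157 per group.

n = 157 per group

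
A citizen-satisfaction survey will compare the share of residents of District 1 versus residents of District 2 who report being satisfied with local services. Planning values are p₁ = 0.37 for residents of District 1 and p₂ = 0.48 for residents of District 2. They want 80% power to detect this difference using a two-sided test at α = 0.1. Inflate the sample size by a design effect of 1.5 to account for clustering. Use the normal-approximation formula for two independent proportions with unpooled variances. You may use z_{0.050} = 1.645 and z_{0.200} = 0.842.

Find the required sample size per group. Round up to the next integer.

n = 371 per group

n = (z_{α/2} + z_β)² · [p₁(1−p₁) + p₂(1−p₂)] / (p₁ − p₂)²
  = (1.645 + 0.842)² · (0.37·0.63 + 0.48·0.52) / (-0.11)²
  = (2.487)² · (0.2331 + 0.2496) / 0.0121
  = 6.1852 · 0.4827 / 0.0121
  = 246.74
Design effect: 1.5 × 246.74 = 370.11.
Round up → n = 371 per group.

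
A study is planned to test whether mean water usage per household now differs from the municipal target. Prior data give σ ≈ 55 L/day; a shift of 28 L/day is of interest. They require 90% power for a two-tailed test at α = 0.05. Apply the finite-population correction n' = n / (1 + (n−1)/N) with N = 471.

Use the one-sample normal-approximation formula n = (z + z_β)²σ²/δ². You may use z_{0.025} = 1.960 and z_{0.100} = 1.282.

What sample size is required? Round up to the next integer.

n = (z_{α/2} + z_β)² · σ² / δ²
  = (1.960 + 1.282)² · 55² / 28²
  = 10.5106 · 3025 / 784
  = 40.55
Finite-population correction (N = 471): 40.55 / (1 + (40.55 − 1)/471) = 37.41.
Round up → n = 38.

n = 38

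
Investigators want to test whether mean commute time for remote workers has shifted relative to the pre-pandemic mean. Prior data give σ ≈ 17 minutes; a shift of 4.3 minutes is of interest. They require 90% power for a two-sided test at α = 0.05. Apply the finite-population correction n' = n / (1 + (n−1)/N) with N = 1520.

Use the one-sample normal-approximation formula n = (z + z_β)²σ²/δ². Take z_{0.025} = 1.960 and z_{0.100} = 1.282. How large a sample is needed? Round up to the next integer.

n = (z_{α/2} + z_β)² · σ² / δ²
  = (1.960 + 1.282)² · 17² / 4.3²
  = 10.5106 · 289 / 18.49
  = 164.28
Finite-population correction (N = 1520): 164.28 / (1 + (164.28 − 1)/1520) = 148.35.
Round up → n = 149.

n = 149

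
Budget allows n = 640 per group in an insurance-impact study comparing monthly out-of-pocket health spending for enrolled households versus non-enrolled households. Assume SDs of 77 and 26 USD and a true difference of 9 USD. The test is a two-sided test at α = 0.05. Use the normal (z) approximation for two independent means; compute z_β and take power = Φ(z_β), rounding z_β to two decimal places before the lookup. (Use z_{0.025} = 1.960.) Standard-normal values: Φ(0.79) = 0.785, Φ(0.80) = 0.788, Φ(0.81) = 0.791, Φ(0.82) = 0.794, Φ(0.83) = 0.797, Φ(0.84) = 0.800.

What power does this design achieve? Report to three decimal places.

Power ≈ 0.800

z_β = δ·√(n/(σ₁²+σ₂²)) − z_{α/2}
    = 9 · √(640/6605) − 1.960
    = 9 · 0.31128 − 1.960
    = 2.8015 − 1.960 = 0.8415 → 0.84
Power = Φ(0.84) = 0.800.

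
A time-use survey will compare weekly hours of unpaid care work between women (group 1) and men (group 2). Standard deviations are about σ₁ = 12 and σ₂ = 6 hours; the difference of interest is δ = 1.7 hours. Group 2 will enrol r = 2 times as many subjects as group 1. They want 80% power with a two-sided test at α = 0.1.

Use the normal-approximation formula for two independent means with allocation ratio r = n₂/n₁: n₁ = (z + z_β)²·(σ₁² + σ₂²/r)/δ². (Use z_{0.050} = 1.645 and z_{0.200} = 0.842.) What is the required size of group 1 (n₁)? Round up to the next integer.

n₁ = (z_{α/2} + z_β)² · (σ₁² + σ₂²/r) / δ²
   = (1.645 + 0.842)² · (12² + 6²/2) / 1.7²
   = 6.1852 · (144 + 18) / 2.89
   = 6.1852 · 162 / 2.89
   = 346.71
Round up → n₁ = 347; n₂ = r·n₁ = 2 × 347 = 694.

n₁ = 347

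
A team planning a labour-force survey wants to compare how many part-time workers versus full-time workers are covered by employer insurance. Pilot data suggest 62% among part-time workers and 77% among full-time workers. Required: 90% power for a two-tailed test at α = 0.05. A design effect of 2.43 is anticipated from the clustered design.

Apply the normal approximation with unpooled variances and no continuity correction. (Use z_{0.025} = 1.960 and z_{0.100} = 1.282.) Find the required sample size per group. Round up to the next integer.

n = 469 per group

n = (z_{α/2} + z_β)² · [p₁(1−p₁) + p₂(1−p₂)] / (p₁ − p₂)²
  = (1.960 + 1.282)² · (0.62·0.38 + 0.77·0.23) / (-0.15)²
  = (3.242)² · (0.2356 + 0.1771) / 0.0225
  = 10.5106 · 0.4127 / 0.0225
  = 192.79
Design effect: 2.43 × 192.79 = 468.47.
Round up → n = 469 per group.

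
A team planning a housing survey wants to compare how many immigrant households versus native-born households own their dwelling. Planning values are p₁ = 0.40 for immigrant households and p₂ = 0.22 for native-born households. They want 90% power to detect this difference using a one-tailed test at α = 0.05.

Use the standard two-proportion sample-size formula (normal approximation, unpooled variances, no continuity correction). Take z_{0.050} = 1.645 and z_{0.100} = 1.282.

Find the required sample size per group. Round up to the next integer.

n = 109 per group

n = (z_α + z_β)² · [p₁(1−p₁) + p₂(1−p₂)] / (p₁ − p₂)²
  = (1.645 + 1.282)² · (0.40·0.60 + 0.22·0.78) / (0.18)²
  = (2.927)² · (0.2400 + 0.1716) / 0.0324
  = 8.5673 · 0.4116 / 0.0324
  = 108.84
Round up → n = 109 per group.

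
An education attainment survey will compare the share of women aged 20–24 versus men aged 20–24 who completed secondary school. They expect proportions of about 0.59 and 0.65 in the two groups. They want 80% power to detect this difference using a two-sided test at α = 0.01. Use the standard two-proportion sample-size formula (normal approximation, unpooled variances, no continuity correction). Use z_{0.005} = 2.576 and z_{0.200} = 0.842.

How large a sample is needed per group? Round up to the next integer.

n = (z_{α/2} + z_β)² · [p₁(1−p₁) + p₂(1−p₂)] / (p₁ − p₂)²
  = (2.576 + 0.842)² · (0.59·0.41 + 0.65·0.35) / (-0.06)²
  = (3.418)² · (0.2419 + 0.2275) / 0.0036
  = 11.6827 · 0.4694 / 0.0036
  = 1523.30
Round up → n = 1524 per group.

n = 1524 per group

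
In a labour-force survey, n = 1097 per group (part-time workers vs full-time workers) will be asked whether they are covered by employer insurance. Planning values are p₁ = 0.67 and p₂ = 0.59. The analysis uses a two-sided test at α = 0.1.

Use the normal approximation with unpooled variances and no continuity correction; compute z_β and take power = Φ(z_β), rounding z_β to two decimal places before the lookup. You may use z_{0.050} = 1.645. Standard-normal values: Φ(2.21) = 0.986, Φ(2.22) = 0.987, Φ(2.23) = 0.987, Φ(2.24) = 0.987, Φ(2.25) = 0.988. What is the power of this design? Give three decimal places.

z_β = |p₁−p₂|·√(n/[p₁q₁+p₂q₂]) − z_{α/2}
    = 0.08 · √(1097/0.4630) − 1.645
    = 0.08 · 48.6758 − 1.645
    = 3.8941 − 1.645 = 2.2491 → 2.25
Power = Φ(2.25) = 0.988.

Power ≈ 0.988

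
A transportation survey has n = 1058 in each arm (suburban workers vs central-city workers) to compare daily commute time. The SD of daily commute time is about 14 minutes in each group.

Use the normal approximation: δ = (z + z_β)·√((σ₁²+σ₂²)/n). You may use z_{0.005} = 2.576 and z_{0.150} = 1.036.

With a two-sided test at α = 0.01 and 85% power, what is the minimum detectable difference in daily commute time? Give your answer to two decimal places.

Minimum detectable difference ≈ 2.20 minutes

δ = (z_{α/2} + z_β) · √((σ₁²+σ₂²)/n)
  = (2.576 + 1.036) · √(392/1058)
  = 3.612 · √0.37051
  = 3.612 · 0.6087
  = 2.1986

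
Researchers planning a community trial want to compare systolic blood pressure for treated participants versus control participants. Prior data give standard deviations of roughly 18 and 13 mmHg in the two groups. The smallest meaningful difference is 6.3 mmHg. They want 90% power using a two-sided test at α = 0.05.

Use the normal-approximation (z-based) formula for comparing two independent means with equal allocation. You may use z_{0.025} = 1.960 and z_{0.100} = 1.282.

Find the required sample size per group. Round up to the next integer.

n = (z_{α/2} + z_β)² · (σ₁² + σ₂²) / δ²
  = (1.960 + 1.282)² · (18² + 13² = 493) / 6.3²
  = 10.5106 · 493 / 39.69
  = 130.55
Round up → n = 131 per group.

n = 131 per group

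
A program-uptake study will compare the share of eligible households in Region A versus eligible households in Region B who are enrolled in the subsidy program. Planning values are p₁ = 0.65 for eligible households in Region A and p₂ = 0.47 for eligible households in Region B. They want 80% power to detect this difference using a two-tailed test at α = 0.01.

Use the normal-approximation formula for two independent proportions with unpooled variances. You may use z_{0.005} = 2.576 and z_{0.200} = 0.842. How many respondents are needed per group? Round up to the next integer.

n = (z_{α/2} + z_β)² · [p₁(1−p₁) + p₂(1−p₂)] / (p₁ − p₂)²
  = (2.576 + 0.842)² · (0.65·0.35 + 0.47·0.53) / (0.18)²
  = (3.418)² · (0.2275 + 0.2491) / 0.0324
  = 11.6827 · 0.4766 / 0.0324
  = 171.85
Round up → n = 172 per group.

n = 172 per group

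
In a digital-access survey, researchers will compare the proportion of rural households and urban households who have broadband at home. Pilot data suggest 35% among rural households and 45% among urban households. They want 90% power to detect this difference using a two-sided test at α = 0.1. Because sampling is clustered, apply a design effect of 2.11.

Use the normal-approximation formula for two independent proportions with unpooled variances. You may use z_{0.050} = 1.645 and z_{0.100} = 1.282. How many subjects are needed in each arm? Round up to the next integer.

n = 859 per group

n = (z_{α/2} + z_β)² · [p₁(1−p₁) + p₂(1−p₂)] / (p₁ − p₂)²
  = (1.645 + 1.282)² · (0.35·0.65 + 0.45·0.55) / (-0.10)²
  = (2.927)² · (0.2275 + 0.2475) / 0.0100
  = 8.5673 · 0.4750 / 0.0100
  = 406.95
Design effect: 2.11 × 406.95 = 858.66.
Round up → n = 859 per group.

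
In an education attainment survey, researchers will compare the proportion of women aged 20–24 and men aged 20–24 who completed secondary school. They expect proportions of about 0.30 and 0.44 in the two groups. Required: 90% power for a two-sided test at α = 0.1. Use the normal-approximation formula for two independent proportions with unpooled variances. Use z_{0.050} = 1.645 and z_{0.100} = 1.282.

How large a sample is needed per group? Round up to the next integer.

n = (z_{α/2} + z_β)² · [p₁(1−p₁) + p₂(1−p₂)] / (p₁ − p₂)²
  = (1.645 + 1.282)² · (0.30·0.70 + 0.44·0.56) / (-0.14)²
  = (2.927)² · (0.2100 + 0.2464) / 0.0196
  = 8.5673 · 0.4564 / 0.0196
  = 199.50
Round up → n = 200 per group.

n = 200 per group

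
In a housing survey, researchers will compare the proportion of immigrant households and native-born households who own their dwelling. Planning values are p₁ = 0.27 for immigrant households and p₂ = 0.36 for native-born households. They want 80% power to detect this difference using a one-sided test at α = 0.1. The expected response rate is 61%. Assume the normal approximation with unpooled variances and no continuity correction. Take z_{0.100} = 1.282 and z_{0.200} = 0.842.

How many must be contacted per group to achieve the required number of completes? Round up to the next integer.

n = 391 per group

n = (z_α + z_β)² · [p₁(1−p₁) + p₂(1−p₂)] / (p₁ − p₂)²
  = (1.282 + 0.842)² · (0.27·0.73 + 0.36·0.64) / (-0.09)²
  = (2.124)² · (0.1971 + 0.2304) / 0.0081
  = 4.5114 · 0.4275 / 0.0081
  = 238.10
Adjust for 61% response: 238.10 / 0.61 = 390.33.
Round up → n = 391 per group.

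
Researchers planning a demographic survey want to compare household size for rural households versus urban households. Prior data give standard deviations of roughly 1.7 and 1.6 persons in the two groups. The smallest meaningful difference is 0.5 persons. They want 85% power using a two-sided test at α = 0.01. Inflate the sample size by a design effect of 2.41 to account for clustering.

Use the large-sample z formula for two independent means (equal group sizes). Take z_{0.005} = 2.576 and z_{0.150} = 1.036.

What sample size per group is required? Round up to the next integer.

n = 686 per group

n = (z_{α/2} + z_β)² · (σ₁² + σ₂²) / δ²
  = (2.576 + 1.036)² · (1.7² + 1.6² = 5.45) / 0.5²
  = 13.0465 · 5.45 / 0.25
  = 284.41
Design effect: 2.41 × 284.41 = 685.44.
Round up → n = 686 per group.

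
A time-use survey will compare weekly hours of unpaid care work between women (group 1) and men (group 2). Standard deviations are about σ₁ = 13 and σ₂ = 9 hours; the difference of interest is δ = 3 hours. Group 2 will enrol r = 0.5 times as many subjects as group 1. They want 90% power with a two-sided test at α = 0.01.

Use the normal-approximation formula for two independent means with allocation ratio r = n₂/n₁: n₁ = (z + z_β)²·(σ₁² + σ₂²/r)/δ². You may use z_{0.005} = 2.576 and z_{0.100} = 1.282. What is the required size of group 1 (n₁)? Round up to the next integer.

n₁ = (z_{α/2} + z_β)² · (σ₁² + σ₂²/r) / δ²
   = (2.576 + 1.282)² · (13² + 9²/0.5) / 3²
   = 14.8842 · (169 + 162) / 9
   = 14.8842 · 331 / 9
   = 547.41
Round up → n₁ = 548; n₂ = r·n₁ = 0.5 × 548 = 274.

n₁ = 548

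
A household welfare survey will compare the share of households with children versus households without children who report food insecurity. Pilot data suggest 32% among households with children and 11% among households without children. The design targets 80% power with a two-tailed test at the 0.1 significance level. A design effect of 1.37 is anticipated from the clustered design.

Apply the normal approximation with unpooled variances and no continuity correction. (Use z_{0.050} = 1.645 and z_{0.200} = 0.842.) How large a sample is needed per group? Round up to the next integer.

n = (z_{α/2} + z_β)² · [p₁(1−p₁) + p₂(1−p₂)] / (p₁ − p₂)²
  = (1.645 + 0.842)² · (0.32·0.68 + 0.11·0.89) / (0.21)²
  = (2.487)² · (0.2176 + 0.0979) / 0.0441
  = 6.1852 · 0.3155 / 0.0441
  = 44.25
Design effect: 1.37 × 44.25 = 60.62.
Round up → n = 61 per group.

n = 61 per group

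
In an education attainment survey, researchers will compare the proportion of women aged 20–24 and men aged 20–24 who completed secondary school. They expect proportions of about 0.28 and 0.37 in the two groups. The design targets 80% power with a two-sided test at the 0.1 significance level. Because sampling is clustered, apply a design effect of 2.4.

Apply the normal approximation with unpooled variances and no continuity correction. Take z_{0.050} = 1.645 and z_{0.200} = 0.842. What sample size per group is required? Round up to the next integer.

n = 797 per group

n = (z_{α/2} + z_β)² · [p₁(1−p₁) + p₂(1−p₂)] / (p₁ − p₂)²
  = (1.645 + 0.842)² · (0.28·0.72 + 0.37·0.63) / (-0.09)²
  = (2.487)² · (0.2016 + 0.2331) / 0.0081
  = 6.1852 · 0.4347 / 0.0081
  = 331.94
Design effect: 2.4 × 331.94 = 796.65.
Round up → n = 797 per group.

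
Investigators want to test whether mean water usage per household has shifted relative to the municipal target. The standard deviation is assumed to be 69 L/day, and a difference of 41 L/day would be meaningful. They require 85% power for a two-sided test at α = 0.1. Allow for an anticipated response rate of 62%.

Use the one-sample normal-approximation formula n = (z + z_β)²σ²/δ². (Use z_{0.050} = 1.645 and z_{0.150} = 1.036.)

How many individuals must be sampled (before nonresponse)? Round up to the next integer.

n = (z_{α/2} + z_β)² · σ² / δ²
  = (1.645 + 1.036)² · 69² / 41²
  = 7.1878 · 4761 / 1681
  = 20.36
Adjust for 62% response: 20.36 / 0.62 = 32.83.
Round up → n = 33.

n = 33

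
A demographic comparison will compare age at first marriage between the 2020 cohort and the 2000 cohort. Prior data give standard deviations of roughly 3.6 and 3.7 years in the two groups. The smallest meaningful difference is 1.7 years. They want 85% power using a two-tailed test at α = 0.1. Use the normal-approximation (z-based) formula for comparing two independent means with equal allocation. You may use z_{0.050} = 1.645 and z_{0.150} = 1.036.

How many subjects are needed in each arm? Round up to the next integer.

n = 67 per group

n = (z_{α/2} + z_β)² · (σ₁² + σ₂²) / δ²
  = (1.645 + 1.036)² · (3.6² + 3.7² = 26.65) / 1.7²
  = 7.1878 · 26.65 / 2.89
  = 66.28
Round up → n = 67 per group.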